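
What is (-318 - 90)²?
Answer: 166464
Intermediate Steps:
(-318 - 90)² = (-408)² = 166464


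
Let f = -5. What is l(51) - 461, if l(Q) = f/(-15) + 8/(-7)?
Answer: -9698/21 ≈ -461.81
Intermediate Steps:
l(Q) = -17/21 (l(Q) = -5/(-15) + 8/(-7) = -5*(-1/15) + 8*(-⅐) = ⅓ - 8/7 = -17/21)
l(51) - 461 = -17/21 - 461 = -9698/21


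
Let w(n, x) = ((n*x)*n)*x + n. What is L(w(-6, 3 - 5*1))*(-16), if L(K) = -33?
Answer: 528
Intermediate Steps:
w(n, x) = n + n²*x² (w(n, x) = (x*n²)*x + n = n²*x² + n = n + n²*x²)
L(w(-6, 3 - 5*1))*(-16) = -33*(-16) = 528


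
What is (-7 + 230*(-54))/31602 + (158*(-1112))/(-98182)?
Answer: 2166118639/1551373782 ≈ 1.3963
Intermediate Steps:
(-7 + 230*(-54))/31602 + (158*(-1112))/(-98182) = (-7 - 12420)*(1/31602) - 175696*(-1/98182) = -12427*1/31602 + 87848/49091 = -12427/31602 + 87848/49091 = 2166118639/1551373782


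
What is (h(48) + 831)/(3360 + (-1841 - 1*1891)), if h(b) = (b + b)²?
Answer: -3349/124 ≈ -27.008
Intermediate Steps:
h(b) = 4*b² (h(b) = (2*b)² = 4*b²)
(h(48) + 831)/(3360 + (-1841 - 1*1891)) = (4*48² + 831)/(3360 + (-1841 - 1*1891)) = (4*2304 + 831)/(3360 + (-1841 - 1891)) = (9216 + 831)/(3360 - 3732) = 10047/(-372) = 10047*(-1/372) = -3349/124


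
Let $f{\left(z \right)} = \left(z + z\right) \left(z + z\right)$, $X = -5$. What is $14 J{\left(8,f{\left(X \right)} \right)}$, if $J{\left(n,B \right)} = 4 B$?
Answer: $5600$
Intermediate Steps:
$f{\left(z \right)} = 4 z^{2}$ ($f{\left(z \right)} = 2 z 2 z = 4 z^{2}$)
$14 J{\left(8,f{\left(X \right)} \right)} = 14 \cdot 4 \cdot 4 \left(-5\right)^{2} = 14 \cdot 4 \cdot 4 \cdot 25 = 14 \cdot 4 \cdot 100 = 14 \cdot 400 = 5600$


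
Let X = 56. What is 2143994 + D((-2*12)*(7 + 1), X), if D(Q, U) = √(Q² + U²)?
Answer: 2144194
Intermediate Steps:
2143994 + D((-2*12)*(7 + 1), X) = 2143994 + √(((-2*12)*(7 + 1))² + 56²) = 2143994 + √((-24*8)² + 3136) = 2143994 + √((-192)² + 3136) = 2143994 + √(36864 + 3136) = 2143994 + √40000 = 2143994 + 200 = 2144194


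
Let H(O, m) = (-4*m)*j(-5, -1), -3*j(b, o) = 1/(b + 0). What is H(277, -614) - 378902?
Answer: -5681074/15 ≈ -3.7874e+5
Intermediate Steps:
j(b, o) = -1/(3*b) (j(b, o) = -1/(3*(b + 0)) = -1/(3*b))
H(O, m) = -4*m/15 (H(O, m) = (-4*m)*(-⅓/(-5)) = (-4*m)*(-⅓*(-⅕)) = -4*m*(1/15) = -4*m/15)
H(277, -614) - 378902 = -4/15*(-614) - 378902 = 2456/15 - 378902 = -5681074/15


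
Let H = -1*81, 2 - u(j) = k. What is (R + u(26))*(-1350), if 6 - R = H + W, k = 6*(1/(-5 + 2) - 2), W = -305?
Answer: -550800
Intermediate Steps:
k = -14 (k = 6*(1/(-3) - 2) = 6*(-1/3 - 2) = 6*(-7/3) = -14)
u(j) = 16 (u(j) = 2 - 1*(-14) = 2 + 14 = 16)
H = -81
R = 392 (R = 6 - (-81 - 305) = 6 - 1*(-386) = 6 + 386 = 392)
(R + u(26))*(-1350) = (392 + 16)*(-1350) = 408*(-1350) = -550800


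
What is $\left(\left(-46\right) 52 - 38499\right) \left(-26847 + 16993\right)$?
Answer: $402939914$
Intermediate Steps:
$\left(\left(-46\right) 52 - 38499\right) \left(-26847 + 16993\right) = \left(-2392 - 38499\right) \left(-9854\right) = \left(-40891\right) \left(-9854\right) = 402939914$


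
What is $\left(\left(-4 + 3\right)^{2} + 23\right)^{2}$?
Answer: $576$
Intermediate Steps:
$\left(\left(-4 + 3\right)^{2} + 23\right)^{2} = \left(\left(-1\right)^{2} + 23\right)^{2} = \left(1 + 23\right)^{2} = 24^{2} = 576$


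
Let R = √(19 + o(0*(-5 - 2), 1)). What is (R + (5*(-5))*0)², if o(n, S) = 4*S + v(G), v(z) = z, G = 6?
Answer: 29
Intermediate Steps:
o(n, S) = 6 + 4*S (o(n, S) = 4*S + 6 = 6 + 4*S)
R = √29 (R = √(19 + (6 + 4*1)) = √(19 + (6 + 4)) = √(19 + 10) = √29 ≈ 5.3852)
(R + (5*(-5))*0)² = (√29 + (5*(-5))*0)² = (√29 - 25*0)² = (√29 + 0)² = (√29)² = 29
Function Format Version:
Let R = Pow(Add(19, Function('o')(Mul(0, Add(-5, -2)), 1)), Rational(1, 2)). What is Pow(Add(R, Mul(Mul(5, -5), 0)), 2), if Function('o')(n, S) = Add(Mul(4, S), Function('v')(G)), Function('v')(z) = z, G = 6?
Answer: 29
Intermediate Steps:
Function('o')(n, S) = Add(6, Mul(4, S)) (Function('o')(n, S) = Add(Mul(4, S), 6) = Add(6, Mul(4, S)))
R = Pow(29, Rational(1, 2)) (R = Pow(Add(19, Add(6, Mul(4, 1))), Rational(1, 2)) = Pow(Add(19, Add(6, 4)), Rational(1, 2)) = Pow(Add(19, 10), Rational(1, 2)) = Pow(29, Rational(1, 2)) ≈ 5.3852)
Pow(Add(R, Mul(Mul(5, -5), 0)), 2) = Pow(Add(Pow(29, Rational(1, 2)), Mul(Mul(5, -5), 0)), 2) = Pow(Add(Pow(29, Rational(1, 2)), Mul(-25, 0)), 2) = Pow(Add(Pow(29, Rational(1, 2)), 0), 2) = Pow(Pow(29, Rational(1, 2)), 2) = 29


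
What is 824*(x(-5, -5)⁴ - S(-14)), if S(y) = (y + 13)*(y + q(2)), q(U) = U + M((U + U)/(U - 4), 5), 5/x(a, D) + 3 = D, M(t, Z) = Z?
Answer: -2888841/512 ≈ -5642.3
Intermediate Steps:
x(a, D) = 5/(-3 + D)
q(U) = 5 + U (q(U) = U + 5 = 5 + U)
S(y) = (7 + y)*(13 + y) (S(y) = (y + 13)*(y + (5 + 2)) = (13 + y)*(y + 7) = (13 + y)*(7 + y) = (7 + y)*(13 + y))
824*(x(-5, -5)⁴ - S(-14)) = 824*((5/(-3 - 5))⁴ - (91 + (-14)² + 20*(-14))) = 824*((5/(-8))⁴ - (91 + 196 - 280)) = 824*((5*(-⅛))⁴ - 1*7) = 824*((-5/8)⁴ - 7) = 824*(625/4096 - 7) = 824*(-28047/4096) = -2888841/512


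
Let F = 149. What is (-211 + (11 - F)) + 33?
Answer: -316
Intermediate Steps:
(-211 + (11 - F)) + 33 = (-211 + (11 - 1*149)) + 33 = (-211 + (11 - 149)) + 33 = (-211 - 138) + 33 = -349 + 33 = -316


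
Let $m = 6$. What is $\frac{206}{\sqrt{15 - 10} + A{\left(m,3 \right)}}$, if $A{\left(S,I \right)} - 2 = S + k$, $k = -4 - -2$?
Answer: $\frac{1236}{31} - \frac{206 \sqrt{5}}{31} \approx 25.012$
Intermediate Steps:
$k = -2$ ($k = -4 + 2 = -2$)
$A{\left(S,I \right)} = S$ ($A{\left(S,I \right)} = 2 + \left(S - 2\right) = 2 + \left(-2 + S\right) = S$)
$\frac{206}{\sqrt{15 - 10} + A{\left(m,3 \right)}} = \frac{206}{\sqrt{15 - 10} + 6} = \frac{206}{\sqrt{5} + 6} = \frac{206}{6 + \sqrt{5}}$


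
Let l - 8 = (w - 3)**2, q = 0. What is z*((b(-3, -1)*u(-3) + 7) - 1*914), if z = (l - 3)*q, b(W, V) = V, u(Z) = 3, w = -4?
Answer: 0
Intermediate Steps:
l = 57 (l = 8 + (-4 - 3)**2 = 8 + (-7)**2 = 8 + 49 = 57)
z = 0 (z = (57 - 3)*0 = 54*0 = 0)
z*((b(-3, -1)*u(-3) + 7) - 1*914) = 0*((-1*3 + 7) - 1*914) = 0*((-3 + 7) - 914) = 0*(4 - 914) = 0*(-910) = 0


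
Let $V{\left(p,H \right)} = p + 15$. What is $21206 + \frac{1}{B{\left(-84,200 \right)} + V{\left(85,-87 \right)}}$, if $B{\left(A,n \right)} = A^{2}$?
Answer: $\frac{151750137}{7156} \approx 21206.0$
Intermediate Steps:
$V{\left(p,H \right)} = 15 + p$
$21206 + \frac{1}{B{\left(-84,200 \right)} + V{\left(85,-87 \right)}} = 21206 + \frac{1}{\left(-84\right)^{2} + \left(15 + 85\right)} = 21206 + \frac{1}{7056 + 100} = 21206 + \frac{1}{7156} = \frac{151750137}{7156}$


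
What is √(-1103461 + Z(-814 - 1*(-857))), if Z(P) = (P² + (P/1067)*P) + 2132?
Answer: I*√1251743912837/1067 ≈ 1048.6*I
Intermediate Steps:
Z(P) = 2132 + 1068*P²/1067 (Z(P) = (P² + (P*(1/1067))*P) + 2132 = (P² + (P/1067)*P) + 2132 = (P² + P²/1067) + 2132 = 1068*P²/1067 + 2132 = 2132 + 1068*P²/1067)
√(-1103461 + Z(-814 - 1*(-857))) = √(-1103461 + (2132 + 1068*(-814 - 1*(-857))²/1067)) = √(-1103461 + (2132 + 1068*(-814 + 857)²/1067)) = √(-1103461 + (2132 + (1068/1067)*43²)) = √(-1103461 + (2132 + (1068/1067)*1849)) = √(-1103461 + (2132 + 1974732/1067)) = √(-1103461 + 4249576/1067) = √(-1173143311/1067) = I*√1251743912837/1067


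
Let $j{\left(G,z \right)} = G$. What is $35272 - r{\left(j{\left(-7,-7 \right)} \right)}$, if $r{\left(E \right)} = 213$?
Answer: $35059$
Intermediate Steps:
$35272 - r{\left(j{\left(-7,-7 \right)} \right)} = 35272 - 213 = 35059$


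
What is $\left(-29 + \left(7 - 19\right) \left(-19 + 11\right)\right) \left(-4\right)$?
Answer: $-268$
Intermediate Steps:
$\left(-29 + \left(7 - 19\right) \left(-19 + 11\right)\right) \left(-4\right) = \left(-29 - -96\right) \left(-4\right) = \left(-29 + 96\right) \left(-4\right) = 67 \left(-4\right) = -268$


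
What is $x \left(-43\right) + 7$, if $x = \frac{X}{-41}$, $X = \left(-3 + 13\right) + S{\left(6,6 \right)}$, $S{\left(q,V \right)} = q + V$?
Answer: $\frac{1233}{41} \approx 30.073$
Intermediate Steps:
$S{\left(q,V \right)} = V + q$
$X = 22$ ($X = \left(-3 + 13\right) + \left(6 + 6\right) = 10 + 12 = 22$)
$x = - \frac{22}{41}$ ($x = \frac{22}{-41} = 22 \left(- \frac{1}{41}\right) = - \frac{22}{41} \approx -0.53658$)
$x \left(-43\right) + 7 = \left(- \frac{22}{41}\right) \left(-43\right) + 7 = \frac{946}{41} + 7 = \frac{1233}{41}$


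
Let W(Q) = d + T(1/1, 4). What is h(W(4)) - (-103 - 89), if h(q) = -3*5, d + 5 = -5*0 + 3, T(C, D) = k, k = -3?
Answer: 177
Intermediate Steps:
T(C, D) = -3
d = -2 (d = -5 + (-5*0 + 3) = -5 + (0 + 3) = -5 + 3 = -2)
W(Q) = -5 (W(Q) = -2 - 3 = -5)
h(q) = -15
h(W(4)) - (-103 - 89) = -15 - (-103 - 89) = -15 - 1*(-192) = -15 + 192 = 177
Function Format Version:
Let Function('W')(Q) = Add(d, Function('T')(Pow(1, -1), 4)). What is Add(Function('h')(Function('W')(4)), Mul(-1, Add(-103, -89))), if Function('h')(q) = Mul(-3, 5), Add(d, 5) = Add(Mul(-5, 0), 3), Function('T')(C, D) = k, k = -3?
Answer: 177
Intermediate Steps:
Function('T')(C, D) = -3
d = -2 (d = Add(-5, Add(Mul(-5, 0), 3)) = Add(-5, Add(0, 3)) = Add(-5, 3) = -2)
Function('W')(Q) = -5 (Function('W')(Q) = Add(-2, -3) = -5)
Function('h')(q) = -15
Add(Function('h')(Function('W')(4)), Mul(-1, Add(-103, -89))) = Add(-15, Mul(-1, Add(-103, -89))) = Add(-15, Mul(-1, -192)) = Add(-15, 192) = 177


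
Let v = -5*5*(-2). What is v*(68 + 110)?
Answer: 8900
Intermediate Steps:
v = 50 (v = -25*(-2) = 50)
v*(68 + 110) = 50*(68 + 110) = 50*178 = 8900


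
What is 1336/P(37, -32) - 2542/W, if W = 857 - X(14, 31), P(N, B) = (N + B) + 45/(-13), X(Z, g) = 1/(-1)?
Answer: 1856363/2145 ≈ 865.44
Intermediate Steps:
X(Z, g) = -1
P(N, B) = -45/13 + B + N (P(N, B) = (B + N) + 45*(-1/13) = (B + N) - 45/13 = -45/13 + B + N)
W = 858 (W = 857 - 1*(-1) = 857 + 1 = 858)
1336/P(37, -32) - 2542/W = 1336/(-45/13 - 32 + 37) - 2542/858 = 1336/(20/13) - 2542*1/858 = 1336*(13/20) - 1271/429 = 4342/5 - 1271/429 = 1856363/2145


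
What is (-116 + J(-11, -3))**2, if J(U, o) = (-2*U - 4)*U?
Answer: 98596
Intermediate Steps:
J(U, o) = U*(-4 - 2*U) (J(U, o) = (-4 - 2*U)*U = U*(-4 - 2*U))
(-116 + J(-11, -3))**2 = (-116 - 2*(-11)*(2 - 11))**2 = (-116 - 2*(-11)*(-9))**2 = (-116 - 198)**2 = (-314)**2 = 98596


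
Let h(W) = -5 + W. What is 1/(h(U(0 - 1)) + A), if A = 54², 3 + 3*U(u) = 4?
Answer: 3/8734 ≈ 0.00034349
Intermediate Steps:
U(u) = ⅓ (U(u) = -1 + (⅓)*4 = -1 + 4/3 = ⅓)
A = 2916
1/(h(U(0 - 1)) + A) = 1/((-5 + ⅓) + 2916) = 1/(-14/3 + 2916) = 1/(8734/3) = 3/8734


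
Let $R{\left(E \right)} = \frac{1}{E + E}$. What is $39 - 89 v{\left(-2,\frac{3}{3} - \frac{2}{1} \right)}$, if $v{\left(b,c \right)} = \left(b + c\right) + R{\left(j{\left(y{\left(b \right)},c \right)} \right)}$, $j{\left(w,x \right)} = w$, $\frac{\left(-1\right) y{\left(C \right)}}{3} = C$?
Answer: $\frac{3583}{12} \approx 298.58$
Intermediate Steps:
$y{\left(C \right)} = - 3 C$
$R{\left(E \right)} = \frac{1}{2 E}$
$v{\left(b,c \right)} = b + c - \frac{1}{6 b}$ ($v{\left(b,c \right)} = \left(b + c\right) + \frac{1}{2 \left(- 3 b\right)} = \left(b + c\right) + \frac{\left(- \frac{1}{3}\right) \frac{1}{b}}{2} = \left(b + c\right) - \frac{1}{6 b} = b + c - \frac{1}{6 b}$)
$39 - 89 v{\left(-2,\frac{3}{3} - \frac{2}{1} \right)} = 39 - 89 \left(-2 + \left(\frac{3}{3} - \frac{2}{1}\right) - \frac{1}{6 \left(-2\right)}\right) = 39 - 89 \left(-2 + \left(3 \cdot \frac{1}{3} - 2\right) - - \frac{1}{12}\right) = 39 - 89 \left(-2 + \left(1 - 2\right) + \frac{1}{12}\right) = 39 - 89 \left(-2 - 1 + \frac{1}{12}\right) = 39 - - \frac{3115}{12} = 39 + \frac{3115}{12} = \frac{3583}{12}$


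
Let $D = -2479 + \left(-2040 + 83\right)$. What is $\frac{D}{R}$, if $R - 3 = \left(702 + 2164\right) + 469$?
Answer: $- \frac{2218}{1669} \approx -1.3289$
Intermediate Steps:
$D = -4436$ ($D = -2479 - 1957 = -4436$)
$R = 3338$ ($R = 3 + \left(\left(702 + 2164\right) + 469\right) = 3 + \left(2866 + 469\right) = 3 + 3335 = 3338$)
$\frac{D}{R} = - \frac{4436}{3338} = \left(-4436\right) \frac{1}{3338} = - \frac{2218}{1669}$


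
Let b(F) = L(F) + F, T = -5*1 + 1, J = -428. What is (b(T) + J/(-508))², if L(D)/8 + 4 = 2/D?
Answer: 24730729/16129 ≈ 1533.3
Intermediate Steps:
L(D) = -32 + 16/D (L(D) = -32 + 8*(2/D) = -32 + 16/D)
T = -4 (T = -5 + 1 = -4)
b(F) = -32 + F + 16/F (b(F) = (-32 + 16/F) + F = -32 + F + 16/F)
(b(T) + J/(-508))² = ((-32 - 4 + 16/(-4)) - 428/(-508))² = ((-32 - 4 + 16*(-¼)) - 428*(-1/508))² = ((-32 - 4 - 4) + 107/127)² = (-40 + 107/127)² = (-4973/127)² = 24730729/16129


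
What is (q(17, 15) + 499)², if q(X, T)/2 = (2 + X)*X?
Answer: 1311025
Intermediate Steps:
q(X, T) = 2*X*(2 + X) (q(X, T) = 2*((2 + X)*X) = 2*(X*(2 + X)) = 2*X*(2 + X))
(q(17, 15) + 499)² = (2*17*(2 + 17) + 499)² = (2*17*19 + 499)² = (646 + 499)² = 1145² = 1311025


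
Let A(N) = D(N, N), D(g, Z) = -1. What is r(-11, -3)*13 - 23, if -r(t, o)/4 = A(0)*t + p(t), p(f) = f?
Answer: -23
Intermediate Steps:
A(N) = -1
r(t, o) = 0 (r(t, o) = -4*(-t + t) = -4*0 = 0)
r(-11, -3)*13 - 23 = 0*13 - 23 = 0 - 23 = -23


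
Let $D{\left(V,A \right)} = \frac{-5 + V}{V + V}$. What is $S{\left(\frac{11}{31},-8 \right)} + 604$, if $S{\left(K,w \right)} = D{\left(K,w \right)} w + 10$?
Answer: $\frac{7330}{11} \approx 666.36$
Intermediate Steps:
$D{\left(V,A \right)} = \frac{-5 + V}{2 V}$
$S{\left(K,w \right)} = 10 + \frac{w \left(-5 + K\right)}{2 K}$ ($S{\left(K,w \right)} = \frac{-5 + K}{2 K} w + 10 = \frac{w \left(-5 + K\right)}{2 K} + 10 = 10 + \frac{w \left(-5 + K\right)}{2 K}$)
$S{\left(\frac{11}{31},-8 \right)} + 604 = \frac{20 \cdot \frac{11}{31} - 8 \left(-5 + \frac{11}{31}\right)}{2 \cdot \frac{11}{31}} + 604 = \frac{1}{2} \cdot \frac{31}{11} \left(\frac{220}{31} - - \frac{1152}{31}\right) + 604 = \frac{1}{2} \cdot \frac{31}{11} \left(\frac{220}{31} + \frac{1152}{31}\right) + 604 = \frac{1}{2} \cdot \frac{31}{11} \cdot \frac{1372}{31} + 604 = \frac{686}{11} + 604 = \frac{7330}{11}$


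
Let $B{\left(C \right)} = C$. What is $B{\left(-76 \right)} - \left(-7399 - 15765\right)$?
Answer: $23088$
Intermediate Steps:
$B{\left(-76 \right)} - \left(-7399 - 15765\right) = -76 - \left(-7399 - 15765\right) = -76 - -23164 = -76 + 23164 = 23088$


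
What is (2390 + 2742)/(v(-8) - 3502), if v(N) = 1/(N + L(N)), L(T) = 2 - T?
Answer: -10264/7003 ≈ -1.4657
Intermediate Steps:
v(N) = 1/2 (v(N) = 1/(N + (2 - N)) = 1/2)
(2390 + 2742)/(v(-8) - 3502) = (2390 + 2742)/(1/2 - 3502) = 5132/(-7003/2) = 5132*(-2/7003) = -10264/7003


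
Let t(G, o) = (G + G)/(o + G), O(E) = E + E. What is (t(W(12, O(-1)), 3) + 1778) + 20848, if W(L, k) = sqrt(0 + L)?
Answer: 22634 - 4*sqrt(3) ≈ 22627.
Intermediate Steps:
O(E) = 2*E
W(L, k) = sqrt(L)
t(G, o) = 2*G/(G + o) (t(G, o) = (2*G)/(G + o) = 2*G/(G + o))
(t(W(12, O(-1)), 3) + 1778) + 20848 = (2*sqrt(12)/(sqrt(12) + 3) + 1778) + 20848 = (2*(2*sqrt(3))/(2*sqrt(3) + 3) + 1778) + 20848 = (2*(2*sqrt(3))/(3 + 2*sqrt(3)) + 1778) + 20848 = (4*sqrt(3)/(3 + 2*sqrt(3)) + 1778) + 20848 = (1778 + 4*sqrt(3)/(3 + 2*sqrt(3))) + 20848 = 22626 + 4*sqrt(3)/(3 + 2*sqrt(3))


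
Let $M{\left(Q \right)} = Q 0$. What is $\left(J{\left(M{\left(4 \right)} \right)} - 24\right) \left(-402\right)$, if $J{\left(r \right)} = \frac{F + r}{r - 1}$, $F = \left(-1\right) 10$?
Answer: $5628$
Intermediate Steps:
$M{\left(Q \right)} = 0$
$F = -10$
$J{\left(r \right)} = \frac{-10 + r}{-1 + r}$ ($J{\left(r \right)} = \frac{-10 + r}{r - 1} = \frac{-10 + r}{-1 + r}$)
$\left(J{\left(M{\left(4 \right)} \right)} - 24\right) \left(-402\right) = \left(\frac{-10 + 0}{-1 + 0} - 24\right) \left(-402\right) = \left(\frac{1}{-1} \left(-10\right) - 24\right) \left(-402\right) = \left(\left(-1\right) \left(-10\right) - 24\right) \left(-402\right) = \left(10 - 24\right) \left(-402\right) = \left(-14\right) \left(-402\right) = 5628$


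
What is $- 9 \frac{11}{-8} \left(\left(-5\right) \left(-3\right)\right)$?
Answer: $\frac{1485}{8} \approx 185.63$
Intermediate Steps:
$- 9 \frac{11}{-8} \left(\left(-5\right) \left(-3\right)\right) = - 9 \cdot 11 \left(- \frac{1}{8}\right) 15 = \left(-9\right) \left(- \frac{11}{8}\right) 15 = \frac{99}{8} \cdot 15 = \frac{1485}{8}$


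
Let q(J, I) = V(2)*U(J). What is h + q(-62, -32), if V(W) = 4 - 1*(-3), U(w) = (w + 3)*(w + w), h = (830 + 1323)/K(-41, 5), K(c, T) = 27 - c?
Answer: 3484569/68 ≈ 51244.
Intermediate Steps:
h = 2153/68 (h = (830 + 1323)/(27 - 1*(-41)) = 2153/(27 + 41) = 2153/68 ≈ 31.662)
U(w) = 2*w*(3 + w) (U(w) = (3 + w)*(2*w) = 2*w*(3 + w))
V(W) = 7 (V(W) = 4 + 3 = 7)
q(J, I) = 14*J*(3 + J) (q(J, I) = 7*(2*J*(3 + J)) = 14*J*(3 + J))
h + q(-62, -32) = 2153/68 + 14*(-62)*(3 - 62) = 2153/68 + 14*(-62)*(-59) = 2153/68 + 51212 = 3484569/68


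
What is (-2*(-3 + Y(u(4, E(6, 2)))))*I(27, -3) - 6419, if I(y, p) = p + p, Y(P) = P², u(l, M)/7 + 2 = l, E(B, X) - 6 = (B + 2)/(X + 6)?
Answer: -4103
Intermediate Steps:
E(B, X) = 6 + (2 + B)/(6 + X) (E(B, X) = 6 + (B + 2)/(X + 6) = 6 + (2 + B)/(6 + X))
u(l, M) = -14 + 7*l
I(y, p) = 2*p
(-2*(-3 + Y(u(4, E(6, 2)))))*I(27, -3) - 6419 = (-2*(-3 + (-14 + 7*4)²))*(2*(-3)) - 6419 = -2*(-3 + (-14 + 28)²)*(-6) - 6419 = -2*(-3 + 14²)*(-6) - 6419 = -2*(-3 + 196)*(-6) - 6419 = -2*193*(-6) - 6419 = -386*(-6) - 6419 = 2316 - 6419 = -4103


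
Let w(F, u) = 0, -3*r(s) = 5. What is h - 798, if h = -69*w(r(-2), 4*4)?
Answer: -798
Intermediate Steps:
r(s) = -5/3 (r(s) = -1/3*5 = -5/3)
h = 0 (h = -69*0 = 0)
h - 798 = 0 - 798 = -798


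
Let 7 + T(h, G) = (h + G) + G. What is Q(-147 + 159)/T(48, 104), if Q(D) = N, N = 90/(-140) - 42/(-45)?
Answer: 61/52290 ≈ 0.0011666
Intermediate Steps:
N = 61/210 (N = 90*(-1/140) - 42*(-1/45) = -9/14 + 14/15 = 61/210 ≈ 0.29048)
T(h, G) = -7 + h + 2*G (T(h, G) = -7 + ((h + G) + G) = -7 + ((G + h) + G) = -7 + (h + 2*G) = -7 + h + 2*G)
Q(D) = 61/210
Q(-147 + 159)/T(48, 104) = 61/(210*(-7 + 48 + 2*104)) = 61/(210*(-7 + 48 + 208)) = (61/210)/249 = (61/210)*(1/249) = 61/52290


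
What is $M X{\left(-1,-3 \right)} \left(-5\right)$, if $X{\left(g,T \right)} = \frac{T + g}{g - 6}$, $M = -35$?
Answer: $100$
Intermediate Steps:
$X{\left(g,T \right)} = \frac{T + g}{-6 + g}$
$M X{\left(-1,-3 \right)} \left(-5\right) = - 35 \frac{-3 - 1}{-6 - 1} \left(-5\right) = - 35 \frac{1}{-7} \left(-4\right) \left(-5\right) = - 35 \left(\left(- \frac{1}{7}\right) \left(-4\right)\right) \left(-5\right) = \left(-35\right) \frac{4}{7} \left(-5\right) = \left(-20\right) \left(-5\right) = 100$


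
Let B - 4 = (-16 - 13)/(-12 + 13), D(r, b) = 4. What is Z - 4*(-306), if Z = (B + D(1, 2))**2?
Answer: 1665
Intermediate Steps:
B = -25 (B = 4 + (-16 - 13)/(-12 + 13) = 4 - 29/1 = 4 - 29*1 = 4 - 29 = -25)
Z = 441 (Z = (-25 + 4)**2 = (-21)**2 = 441)
Z - 4*(-306) = 441 - 4*(-306) = 441 + 1224 = 1665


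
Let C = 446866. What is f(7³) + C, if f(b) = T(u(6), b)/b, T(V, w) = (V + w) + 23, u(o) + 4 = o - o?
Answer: 153275400/343 ≈ 4.4687e+5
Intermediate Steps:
u(o) = -4 (u(o) = -4 + (o - o) = -4 + 0 = -4)
T(V, w) = 23 + V + w
f(b) = (19 + b)/b (f(b) = (23 - 4 + b)/b = (19 + b)/b)
f(7³) + C = (19 + 7³)/(7³) + 446866 = (19 + 343)/343 + 446866 = (1/343)*362 + 446866 = 362/343 + 446866 = 153275400/343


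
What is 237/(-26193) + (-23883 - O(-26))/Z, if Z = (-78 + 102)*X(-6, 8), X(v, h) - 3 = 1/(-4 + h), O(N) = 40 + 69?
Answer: -104740157/340509 ≈ -307.60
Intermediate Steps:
O(N) = 109
X(v, h) = 3 + 1/(-4 + h)
Z = 78 (Z = (-78 + 102)*((-11 + 3*8)/(-4 + 8)) = 24*((-11 + 24)/4) = 24*((¼)*13) = 24*(13/4) = 78)
237/(-26193) + (-23883 - O(-26))/Z = 237/(-26193) + (-23883 - 1*109)/78 = 237*(-1/26193) + (-23883 - 109)*(1/78) = -79/8731 - 23992*1/78 = -79/8731 - 11996/39 = -104740157/340509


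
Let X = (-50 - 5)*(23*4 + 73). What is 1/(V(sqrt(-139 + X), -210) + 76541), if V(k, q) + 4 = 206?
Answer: 1/76743 ≈ 1.3030e-5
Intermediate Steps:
X = -9075 (X = -55*(92 + 73) = -55*165 = -9075)
V(k, q) = 202 (V(k, q) = -4 + 206 = 202)
1/(V(sqrt(-139 + X), -210) + 76541) = 1/(202 + 76541) = 1/76743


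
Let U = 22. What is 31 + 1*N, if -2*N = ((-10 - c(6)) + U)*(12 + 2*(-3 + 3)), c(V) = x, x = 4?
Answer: -17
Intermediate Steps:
c(V) = 4
N = -48 (N = -((-10 - 1*4) + 22)*(12 + 2*(-3 + 3))/2 = -((-10 - 4) + 22)*(12 + 2*0)/2 = -(-14 + 22)*(12 + 0)/2 = -4*12 = -½*96 = -48)
31 + 1*N = 31 + 1*(-48) = 31 - 48 = -17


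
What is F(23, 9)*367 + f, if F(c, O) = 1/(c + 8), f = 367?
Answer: 11744/31 ≈ 378.84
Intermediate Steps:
F(c, O) = 1/(8 + c)
F(23, 9)*367 + f = 367/(8 + 23) + 367 = 367/31 + 367 = 11744/31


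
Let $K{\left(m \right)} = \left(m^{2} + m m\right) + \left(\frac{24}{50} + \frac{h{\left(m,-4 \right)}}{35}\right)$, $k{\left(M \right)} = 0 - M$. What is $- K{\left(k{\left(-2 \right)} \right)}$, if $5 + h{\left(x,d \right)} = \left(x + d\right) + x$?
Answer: $- \frac{1459}{175} \approx -8.3371$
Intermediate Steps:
$h{\left(x,d \right)} = -5 + d + 2 x$ ($h{\left(x,d \right)} = -5 + \left(\left(x + d\right) + x\right) = -5 + \left(\left(d + x\right) + x\right) = -5 + \left(d + 2 x\right) = -5 + d + 2 x$)
$k{\left(M \right)} = - M$
$K{\left(m \right)} = \frac{39}{175} + 2 m^{2} + \frac{2 m}{35}$ ($K{\left(m \right)} = \left(m^{2} + m m\right) + \left(\frac{24}{50} + \frac{-5 - 4 + 2 m}{35}\right) = \left(m^{2} + m^{2}\right) + \left(24 \cdot \frac{1}{50} + \left(-9 + 2 m\right) \frac{1}{35}\right) = 2 m^{2} + \left(\frac{12}{25} + \left(- \frac{9}{35} + \frac{2 m}{35}\right)\right) = 2 m^{2} + \left(\frac{39}{175} + \frac{2 m}{35}\right) = \frac{39}{175} + 2 m^{2} + \frac{2 m}{35}$)
$- K{\left(k{\left(-2 \right)} \right)} = - (\frac{39}{175} + 2 \left(\left(-1\right) \left(-2\right)\right)^{2} + \frac{2 \left(\left(-1\right) \left(-2\right)\right)}{35}) = - (\frac{39}{175} + 2 \cdot 2^{2} + \frac{2}{35} \cdot 2) = - (\frac{39}{175} + 2 \cdot 4 + \frac{4}{35}) = - (\frac{39}{175} + 8 + \frac{4}{35}) = \left(-1\right) \frac{1459}{175} = - \frac{1459}{175}$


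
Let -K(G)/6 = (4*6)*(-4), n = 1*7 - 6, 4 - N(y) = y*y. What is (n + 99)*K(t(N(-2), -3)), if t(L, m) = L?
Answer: 57600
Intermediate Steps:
N(y) = 4 - y² (N(y) = 4 - y*y = 4 - y²)
n = 1 (n = 7 - 6 = 1)
K(G) = 576 (K(G) = -6*4*6*(-4) = -144*(-4) = -6*(-96) = 576)
(n + 99)*K(t(N(-2), -3)) = (1 + 99)*576 = 100*576 = 57600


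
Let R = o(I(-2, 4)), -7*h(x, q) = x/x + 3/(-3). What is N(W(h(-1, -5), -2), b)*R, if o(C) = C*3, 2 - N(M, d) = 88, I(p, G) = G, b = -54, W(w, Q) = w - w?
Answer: -1032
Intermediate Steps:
h(x, q) = 0 (h(x, q) = -(x/x + 3/(-3))/7 = -(1 + 3*(-⅓))/7 = -(1 - 1)/7 = -⅐*0 = 0)
W(w, Q) = 0
N(M, d) = -86 (N(M, d) = 2 - 1*88 = 2 - 88 = -86)
o(C) = 3*C
R = 12 (R = 3*4 = 12)
N(W(h(-1, -5), -2), b)*R = -86*12 = -1032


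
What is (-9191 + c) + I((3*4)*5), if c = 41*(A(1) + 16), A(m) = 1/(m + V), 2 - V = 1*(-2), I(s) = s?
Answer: -42334/5 ≈ -8466.8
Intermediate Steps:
V = 4 (V = 2 - (-2) = 2 - 1*(-2) = 2 + 2 = 4)
A(m) = 1/(4 + m) (A(m) = 1/(m + 4) = 1/(4 + m))
c = 3321/5 (c = 41*(1/(4 + 1) + 16) = 41*(1/5 + 16) = 41*(81/5) = 3321/5 ≈ 664.20)
(-9191 + c) + I((3*4)*5) = (-9191 + 3321/5) + (3*4)*5 = -42634/5 + 12*5 = -42634/5 + 60 = -42334/5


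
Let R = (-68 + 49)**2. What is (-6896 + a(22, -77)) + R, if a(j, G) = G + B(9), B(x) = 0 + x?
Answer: -6603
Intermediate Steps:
B(x) = x
a(j, G) = 9 + G (a(j, G) = G + 9 = 9 + G)
R = 361 (R = (-19)**2 = 361)
(-6896 + a(22, -77)) + R = (-6896 + (9 - 77)) + 361 = (-6896 - 68) + 361 = -6964 + 361 = -6603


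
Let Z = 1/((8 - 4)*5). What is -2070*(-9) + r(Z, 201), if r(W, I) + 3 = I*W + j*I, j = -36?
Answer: 228021/20 ≈ 11401.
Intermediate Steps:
Z = 1/20 (Z = 1/(4*5) = 1/20 ≈ 0.050000)
r(W, I) = -3 - 36*I + I*W (r(W, I) = -3 + (I*W - 36*I) = -3 + (-36*I + I*W) = -3 - 36*I + I*W)
-2070*(-9) + r(Z, 201) = -2070*(-9) + (-3 - 36*201 + 201*(1/20)) = 18630 + (-3 - 7236 + 201/20) = 18630 - 144579/20 = 228021/20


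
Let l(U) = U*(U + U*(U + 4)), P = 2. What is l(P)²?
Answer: 784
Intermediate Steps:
l(U) = U*(U + U*(4 + U))
l(P)² = (2²*(5 + 2))² = (4*7)² = 28² = 784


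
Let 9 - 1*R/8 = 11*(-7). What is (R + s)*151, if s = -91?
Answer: 90147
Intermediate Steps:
R = 688 (R = 72 - 88*(-7) = 72 - 8*(-77) = 72 + 616 = 688)
(R + s)*151 = (688 - 91)*151 = 597*151 = 90147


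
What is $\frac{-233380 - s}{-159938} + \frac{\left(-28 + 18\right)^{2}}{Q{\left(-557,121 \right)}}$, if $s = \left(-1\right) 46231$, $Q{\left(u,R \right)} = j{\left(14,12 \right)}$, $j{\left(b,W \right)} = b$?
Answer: $\frac{9306943}{1119566} \approx 8.313$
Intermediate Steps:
$Q{\left(u,R \right)} = 14$
$s = -46231$
$\frac{-233380 - s}{-159938} + \frac{\left(-28 + 18\right)^{2}}{Q{\left(-557,121 \right)}} = \frac{-233380 - -46231}{-159938} + \frac{\left(-28 + 18\right)^{2}}{14} = \left(-233380 + 46231\right) \left(- \frac{1}{159938}\right) + \left(-10\right)^{2} \cdot \frac{1}{14} = \left(-187149\right) \left(- \frac{1}{159938}\right) + 100 \cdot \frac{1}{14} = \frac{187149}{159938} + \frac{50}{7} = \frac{9306943}{1119566}$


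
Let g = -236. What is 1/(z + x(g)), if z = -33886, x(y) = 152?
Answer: -1/33734 ≈ -2.9644e-5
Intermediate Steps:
1/(z + x(g)) = 1/(-33886 + 152) = 1/(-33734) = -1/33734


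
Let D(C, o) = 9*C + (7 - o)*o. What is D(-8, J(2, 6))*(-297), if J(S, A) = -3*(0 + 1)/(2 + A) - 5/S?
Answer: 1908225/64 ≈ 29816.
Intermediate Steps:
J(S, A) = -5/S - 3/(2 + A) (J(S, A) = -3/(2 + A) - 5/S = -5/S - 3/(2 + A))
D(C, o) = 9*C + o*(7 - o)
D(-8, J(2, 6))*(-297) = (-((-10 - 5*6 - 3*2)/(2*(2 + 6)))² + 7*((-10 - 5*6 - 3*2)/(2*(2 + 6))) + 9*(-8))*(-297) = (-((½)*(-10 - 30 - 6)/8)² + 7*((½)*(-10 - 30 - 6)/8) - 72)*(-297) = (-((½)*(⅛)*(-46))² + 7*((½)*(⅛)*(-46)) - 72)*(-297) = (-(-23/8)² + 7*(-23/8) - 72)*(-297) = (-1*529/64 - 161/8 - 72)*(-297) = (-529/64 - 161/8 - 72)*(-297) = -6425/64*(-297) = 1908225/64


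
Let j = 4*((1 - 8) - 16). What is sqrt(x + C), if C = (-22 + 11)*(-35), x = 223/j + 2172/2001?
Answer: sqrt(682747203)/1334 ≈ 19.587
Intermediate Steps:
j = -92 (j = 4*(-7 - 16) = 4*(-23) = -92)
x = -3571/2668 (x = 223/(-92) + 2172/2001 = 223*(-1/92) + 2172*(1/2001) = -223/92 + 724/667 = -3571/2668 ≈ -1.3385)
C = 385 (C = -11*(-35) = 385)
sqrt(x + C) = sqrt(-3571/2668 + 385) = sqrt(1023609/2668) = sqrt(682747203)/1334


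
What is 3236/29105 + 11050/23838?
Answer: 199375009/346902495 ≈ 0.57473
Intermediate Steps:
3236/29105 + 11050/23838 = 3236*(1/29105) + 11050*(1/23838) = 3236/29105 + 5525/11919 = 199375009/346902495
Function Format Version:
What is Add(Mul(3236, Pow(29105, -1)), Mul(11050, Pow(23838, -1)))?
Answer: Rational(199375009, 346902495) ≈ 0.57473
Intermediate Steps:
Add(Mul(3236, Pow(29105, -1)), Mul(11050, Pow(23838, -1))) = Add(Mul(3236, Rational(1, 29105)), Mul(11050, Rational(1, 23838))) = Add(Rational(3236, 29105), Rational(5525, 11919)) = Rational(199375009, 346902495)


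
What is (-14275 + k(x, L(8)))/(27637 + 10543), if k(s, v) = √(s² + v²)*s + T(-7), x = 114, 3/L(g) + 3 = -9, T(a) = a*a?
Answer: -7113/19090 + 57*√207937/76360 ≈ -0.032215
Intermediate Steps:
T(a) = a²
L(g) = -¼ (L(g) = 3/(-3 - 9) = 3/(-12) = 3*(-1/12) = -¼)
k(s, v) = 49 + s*√(s² + v²) (k(s, v) = √(s² + v²)*s + (-7)² = s*√(s² + v²) + 49 = 49 + s*√(s² + v²))
(-14275 + k(x, L(8)))/(27637 + 10543) = (-14275 + (49 + 114*√(114² + (-¼)²)))/(27637 + 10543) = (-14275 + (49 + 114*√(12996 + 1/16)))/38180 = (-14275 + (49 + 114*√(207937/16)))*(1/38180) = (-14275 + (49 + 114*(√207937/4)))*(1/38180) = (-14275 + (49 + 57*√207937/2))*(1/38180) = (-14226 + 57*√207937/2)*(1/38180) = -7113/19090 + 57*√207937/76360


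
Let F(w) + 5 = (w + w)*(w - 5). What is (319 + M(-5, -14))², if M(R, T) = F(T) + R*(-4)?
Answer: 749956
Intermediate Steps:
F(w) = -5 + 2*w*(-5 + w) (F(w) = -5 + (w + w)*(w - 5) = -5 + (2*w)*(-5 + w) = -5 + 2*w*(-5 + w))
M(R, T) = -5 - 10*T - 4*R + 2*T² (M(R, T) = (-5 - 10*T + 2*T²) + R*(-4) = (-5 - 10*T + 2*T²) - 4*R = -5 - 10*T - 4*R + 2*T²)
(319 + M(-5, -14))² = (319 + (-5 - 10*(-14) - 4*(-5) + 2*(-14)²))² = (319 + (-5 + 140 + 20 + 2*196))² = (319 + (-5 + 140 + 20 + 392))² = (319 + 547)² = 866² = 749956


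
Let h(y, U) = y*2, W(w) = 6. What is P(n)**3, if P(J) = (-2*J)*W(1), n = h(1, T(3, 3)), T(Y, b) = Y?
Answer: -13824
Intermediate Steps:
h(y, U) = 2*y
n = 2 (n = 2*1 = 2)
P(J) = -12*J (P(J) = -2*J*6 = -12*J)
P(n)**3 = (-12*2)**3 = (-24)**3 = -13824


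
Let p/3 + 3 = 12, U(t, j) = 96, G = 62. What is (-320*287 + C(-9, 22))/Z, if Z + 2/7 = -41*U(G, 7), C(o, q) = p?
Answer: 642691/27554 ≈ 23.325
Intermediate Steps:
p = 27 (p = -9 + 3*12 = -9 + 36 = 27)
C(o, q) = 27
Z = -27554/7 (Z = -2/7 - 41*96 = -2/7 - 3936 = -27554/7 ≈ -3936.3)
(-320*287 + C(-9, 22))/Z = (-320*287 + 27)/(-27554/7) = (-91840 + 27)*(-7/27554) = -91813*(-7/27554) = 642691/27554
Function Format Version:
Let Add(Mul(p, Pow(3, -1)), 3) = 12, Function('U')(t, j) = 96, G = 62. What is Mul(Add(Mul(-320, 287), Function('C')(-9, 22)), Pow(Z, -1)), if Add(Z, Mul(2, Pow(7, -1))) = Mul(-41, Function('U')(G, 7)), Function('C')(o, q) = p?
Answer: Rational(642691, 27554) ≈ 23.325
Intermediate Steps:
p = 27 (p = Add(-9, Mul(3, 12)) = Add(-9, 36) = 27)
Function('C')(o, q) = 27
Z = Rational(-27554, 7) (Z = Add(Rational(-2, 7), Mul(-41, 96)) = Add(Rational(-2, 7), -3936) = Rational(-27554, 7) ≈ -3936.3)
Mul(Add(Mul(-320, 287), Function('C')(-9, 22)), Pow(Z, -1)) = Mul(Add(Mul(-320, 287), 27), Pow(Rational(-27554, 7), -1)) = Mul(Add(-91840, 27), Rational(-7, 27554)) = Mul(-91813, Rational(-7, 27554)) = Rational(642691, 27554)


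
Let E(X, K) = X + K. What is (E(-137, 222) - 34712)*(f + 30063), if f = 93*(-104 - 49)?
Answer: -548283918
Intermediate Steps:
E(X, K) = K + X
f = -14229 (f = 93*(-153) = -14229)
(E(-137, 222) - 34712)*(f + 30063) = ((222 - 137) - 34712)*(-14229 + 30063) = (85 - 34712)*15834 = -34627*15834 = -548283918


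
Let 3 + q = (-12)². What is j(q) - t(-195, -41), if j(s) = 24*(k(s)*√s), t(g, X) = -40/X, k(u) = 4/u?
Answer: -40/41 + 32*√141/47 ≈ 7.1090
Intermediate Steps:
q = 141 (q = -3 + (-12)² = -3 + 144 = 141)
j(s) = 96/√s (j(s) = 24*((4/s)*√s) = 24*(4/√s) = 96/√s)
j(q) - t(-195, -41) = 96/√141 - (-40)/(-41) = 96*(√141/141) - (-40)*(-1)/41 = 32*√141/47 - 1*40/41 = 32*√141/47 - 40/41 = -40/41 + 32*√141/47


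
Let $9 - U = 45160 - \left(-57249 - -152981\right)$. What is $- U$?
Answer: $-50581$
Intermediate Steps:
$U = 50581$ ($U = 9 - \left(45160 - \left(-57249 - -152981\right)\right) = 9 - \left(45160 - \left(-57249 + 152981\right)\right) = 9 - \left(45160 - 95732\right) = 9 - -50572 = 9 + 50572 = 50581$)
$- U = \left(-1\right) 50581 = -50581$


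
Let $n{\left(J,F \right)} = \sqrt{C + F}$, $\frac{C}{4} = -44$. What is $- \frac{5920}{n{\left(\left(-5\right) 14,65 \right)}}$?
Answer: $\frac{160 i \sqrt{111}}{3} \approx 561.9 i$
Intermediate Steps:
$C = -176$ ($C = 4 \left(-44\right) = -176$)
$n{\left(J,F \right)} = \sqrt{-176 + F}$
$- \frac{5920}{n{\left(\left(-5\right) 14,65 \right)}} = - \frac{5920}{\sqrt{-176 + 65}} = - \frac{5920}{\sqrt{-111}} = - \frac{5920}{i \sqrt{111}} = - 5920 \left(- \frac{i \sqrt{111}}{111}\right) = \frac{160 i \sqrt{111}}{3}$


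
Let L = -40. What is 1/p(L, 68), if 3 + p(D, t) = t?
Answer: 1/65 ≈ 0.015385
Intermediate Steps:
p(D, t) = -3 + t
1/p(L, 68) = 1/(-3 + 68) = 1/65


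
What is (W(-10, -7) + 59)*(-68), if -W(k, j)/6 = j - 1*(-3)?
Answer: -5644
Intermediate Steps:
W(k, j) = -18 - 6*j (W(k, j) = -6*(j - 1*(-3)) = -6*(j + 3) = -6*(3 + j) = -18 - 6*j)
(W(-10, -7) + 59)*(-68) = ((-18 - 6*(-7)) + 59)*(-68) = ((-18 + 42) + 59)*(-68) = (24 + 59)*(-68) = 83*(-68) = -5644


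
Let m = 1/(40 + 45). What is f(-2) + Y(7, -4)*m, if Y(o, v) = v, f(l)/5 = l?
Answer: -854/85 ≈ -10.047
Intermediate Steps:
f(l) = 5*l
m = 1/85 ≈ 0.011765
f(-2) + Y(7, -4)*m = 5*(-2) - 4*1/85 = -10 - 4/85 = -854/85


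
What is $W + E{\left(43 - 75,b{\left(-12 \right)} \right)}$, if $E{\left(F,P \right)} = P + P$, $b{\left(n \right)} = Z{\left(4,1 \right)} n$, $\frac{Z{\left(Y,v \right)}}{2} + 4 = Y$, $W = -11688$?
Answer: $-11688$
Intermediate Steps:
$Z{\left(Y,v \right)} = -8 + 2 Y$
$b{\left(n \right)} = 0$ ($b{\left(n \right)} = \left(-8 + 2 \cdot 4\right) n = \left(-8 + 8\right) n = 0 n = 0$)
$E{\left(F,P \right)} = 2 P$
$W + E{\left(43 - 75,b{\left(-12 \right)} \right)} = -11688 + 2 \cdot 0 = -11688 + 0 = -11688$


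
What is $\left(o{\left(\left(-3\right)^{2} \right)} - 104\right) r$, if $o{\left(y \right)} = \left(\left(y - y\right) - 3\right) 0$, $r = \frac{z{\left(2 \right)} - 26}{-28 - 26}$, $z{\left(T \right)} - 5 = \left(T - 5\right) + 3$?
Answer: $- \frac{364}{9} \approx -40.444$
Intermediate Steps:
$z{\left(T \right)} = 3 + T$ ($z{\left(T \right)} = 5 + \left(\left(T - 5\right) + 3\right) = 5 + \left(\left(-5 + T\right) + 3\right) = 5 + \left(-2 + T\right) = 3 + T$)
$r = \frac{7}{18}$ ($r = \frac{\left(3 + 2\right) - 26}{-28 - 26} = \frac{5 - 26}{-54} = \left(-21\right) \left(- \frac{1}{54}\right) = \frac{7}{18} \approx 0.38889$)
$o{\left(y \right)} = 0$ ($o{\left(y \right)} = \left(0 - 3\right) 0 = \left(-3\right) 0 = 0$)
$\left(o{\left(\left(-3\right)^{2} \right)} - 104\right) r = \left(0 - 104\right) \frac{7}{18} = \left(-104\right) \frac{7}{18} = - \frac{364}{9}$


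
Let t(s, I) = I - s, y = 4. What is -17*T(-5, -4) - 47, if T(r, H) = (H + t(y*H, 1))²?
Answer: -2920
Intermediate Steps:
T(r, H) = (1 - 3*H)² (T(r, H) = (H + (1 - 4*H))² = (1 - 3*H)²)
-17*T(-5, -4) - 47 = -17*(1 - 3*(-4))² - 47 = -17*(1 + 12)² - 47 = -17*13² - 47 = -17*169 - 47 = -2873 - 47 = -2920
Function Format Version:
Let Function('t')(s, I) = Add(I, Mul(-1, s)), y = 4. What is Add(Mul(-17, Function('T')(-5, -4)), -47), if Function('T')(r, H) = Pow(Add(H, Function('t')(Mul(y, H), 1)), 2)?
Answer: -2920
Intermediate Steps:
Function('T')(r, H) = Pow(Add(1, Mul(-3, H)), 2) (Function('T')(r, H) = Pow(Add(H, Add(1, Mul(-1, Mul(4, H)))), 2) = Pow(Add(H, Add(1, Mul(-4, H))), 2) = Pow(Add(1, Mul(-3, H)), 2))
Add(Mul(-17, Function('T')(-5, -4)), -47) = Add(Mul(-17, Pow(Add(1, Mul(-3, -4)), 2)), -47) = Add(Mul(-17, Pow(Add(1, 12), 2)), -47) = Add(Mul(-17, Pow(13, 2)), -47) = Add(Mul(-17, 169), -47) = Add(-2873, -47) = -2920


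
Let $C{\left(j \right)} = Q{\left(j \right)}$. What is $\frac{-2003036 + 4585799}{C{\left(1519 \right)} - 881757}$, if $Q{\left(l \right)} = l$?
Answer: $- \frac{2582763}{880238} \approx -2.9342$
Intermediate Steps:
$C{\left(j \right)} = j$
$\frac{-2003036 + 4585799}{C{\left(1519 \right)} - 881757} = \frac{-2003036 + 4585799}{1519 - 881757} = \frac{2582763}{-880238} = 2582763 \left(- \frac{1}{880238}\right) = - \frac{2582763}{880238}$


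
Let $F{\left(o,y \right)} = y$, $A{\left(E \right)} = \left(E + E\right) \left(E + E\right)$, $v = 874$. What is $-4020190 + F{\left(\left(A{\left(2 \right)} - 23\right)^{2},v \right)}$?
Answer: $-4019316$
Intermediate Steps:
$A{\left(E \right)} = 4 E^{2}$ ($A{\left(E \right)} = 2 E 2 E = 4 E^{2}$)
$-4020190 + F{\left(\left(A{\left(2 \right)} - 23\right)^{2},v \right)} = -4020190 + 874 = -4019316$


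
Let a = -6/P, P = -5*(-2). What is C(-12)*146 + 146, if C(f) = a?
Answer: 292/5 ≈ 58.400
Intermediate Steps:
P = 10
a = -3/5 (a = -6/10 = -6*1/10 = -3/5 ≈ -0.60000)
C(f) = -3/5
C(-12)*146 + 146 = -3/5*146 + 146 = -438/5 + 146 = 292/5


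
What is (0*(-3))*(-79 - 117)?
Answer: 0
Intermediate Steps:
(0*(-3))*(-79 - 117) = 0*(-196) = 0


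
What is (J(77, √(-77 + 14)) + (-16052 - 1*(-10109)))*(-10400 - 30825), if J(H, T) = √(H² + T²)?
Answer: 245000175 - 41225*√5866 ≈ 2.4184e+8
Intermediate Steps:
(J(77, √(-77 + 14)) + (-16052 - 1*(-10109)))*(-10400 - 30825) = (√(77² + (√(-77 + 14))²) + (-16052 - 1*(-10109)))*(-10400 - 30825) = (√(5929 + (√(-63))²) + (-16052 + 10109))*(-41225) = (√(5929 + (3*I*√7)²) - 5943)*(-41225) = (√(5929 - 63) - 5943)*(-41225) = (√5866 - 5943)*(-41225) = (-5943 + √5866)*(-41225) = 245000175 - 41225*√5866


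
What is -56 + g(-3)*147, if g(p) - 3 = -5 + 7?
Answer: 679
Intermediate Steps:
g(p) = 5 (g(p) = 3 + (-5 + 7) = 3 + 2 = 5)
-56 + g(-3)*147 = -56 + 5*147 = -56 + 735 = 679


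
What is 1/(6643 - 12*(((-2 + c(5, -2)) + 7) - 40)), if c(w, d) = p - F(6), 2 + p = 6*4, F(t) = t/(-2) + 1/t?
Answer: 1/6765 ≈ 0.00014782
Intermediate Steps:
F(t) = 1/t - t/2 (F(t) = t*(-½) + 1/t = -t/2 + 1/t = 1/t - t/2)
p = 22 (p = -2 + 6*4 = -2 + 24 = 22)
c(w, d) = 149/6 (c(w, d) = 22 - (1/6 - ½*6) = 22 - (⅙ - 3) = 22 - 1*(-17/6) = 22 + 17/6 = 149/6)
1/(6643 - 12*(((-2 + c(5, -2)) + 7) - 40)) = 1/(6643 - 12*(((-2 + 149/6) + 7) - 40)) = 1/(6643 - 12*((137/6 + 7) - 40)) = 1/(6643 - 12*(179/6 - 40)) = 1/(6643 - 12*(-61/6)) = 1/(6643 + 122) = 1/6765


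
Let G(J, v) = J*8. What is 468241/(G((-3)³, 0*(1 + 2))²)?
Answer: 468241/46656 ≈ 10.036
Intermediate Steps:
G(J, v) = 8*J
468241/(G((-3)³, 0*(1 + 2))²) = 468241/((8*(-3)³)²) = 468241/((8*(-27))²) = 468241/((-216)²) = 468241/46656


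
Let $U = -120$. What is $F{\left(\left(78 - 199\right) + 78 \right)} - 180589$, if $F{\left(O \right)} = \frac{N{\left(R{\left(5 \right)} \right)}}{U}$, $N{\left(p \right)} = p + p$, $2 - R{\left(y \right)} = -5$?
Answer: $- \frac{10835347}{60} \approx -1.8059 \cdot 10^{5}$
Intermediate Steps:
$R{\left(y \right)} = 7$ ($R{\left(y \right)} = 2 - -5 = 2 + 5 = 7$)
$N{\left(p \right)} = 2 p$
$F{\left(O \right)} = - \frac{7}{60}$ ($F{\left(O \right)} = \frac{2 \cdot 7}{-120} = 14 \left(- \frac{1}{120}\right) = - \frac{7}{60}$)
$F{\left(\left(78 - 199\right) + 78 \right)} - 180589 = - \frac{7}{60} - 180589 = - \frac{10835347}{60}$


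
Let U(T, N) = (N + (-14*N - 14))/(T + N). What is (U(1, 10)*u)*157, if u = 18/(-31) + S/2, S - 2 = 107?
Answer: -37789272/341 ≈ -1.1082e+5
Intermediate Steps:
S = 109 (S = 2 + 107 = 109)
u = 3343/62 (u = 18/(-31) + 109/2 = 18*(-1/31) + 109*(½) = -18/31 + 109/2 = 3343/62 ≈ 53.919)
U(T, N) = (-14 - 13*N)/(N + T) (U(T, N) = (N + (-14 - 14*N))/(N + T) = (-14 - 13*N)/(N + T))
(U(1, 10)*u)*157 = (((-14 - 13*10)/(10 + 1))*(3343/62))*157 = (((-14 - 130)/11)*(3343/62))*157 = (((1/11)*(-144))*(3343/62))*157 = -144/11*3343/62*157 = -240696/341*157 = -37789272/341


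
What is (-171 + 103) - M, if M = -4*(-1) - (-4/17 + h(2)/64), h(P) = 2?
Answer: -39279/544 ≈ -72.204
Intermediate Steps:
M = 2287/544 (M = -4*(-1) - (-4/17 + 2/64) = 4 - (-4*1/17 + 2*(1/64)) = 4 - (-4/17 + 1/32) = 4 - 1*(-111/544) = 4 + 111/544 = 2287/544 ≈ 4.2040)
(-171 + 103) - M = (-171 + 103) - 1*2287/544 = -68 - 2287/544 = -39279/544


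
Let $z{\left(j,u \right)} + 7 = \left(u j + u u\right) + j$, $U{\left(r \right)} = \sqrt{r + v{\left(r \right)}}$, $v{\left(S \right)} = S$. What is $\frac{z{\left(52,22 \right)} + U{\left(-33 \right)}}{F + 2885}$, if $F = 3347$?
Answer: $\frac{1673}{6232} + \frac{i \sqrt{66}}{6232} \approx 0.26845 + 0.0013036 i$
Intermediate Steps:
$U{\left(r \right)} = \sqrt{2} \sqrt{r}$ ($U{\left(r \right)} = \sqrt{r + r} = \sqrt{2 r} = \sqrt{2} \sqrt{r}$)
$z{\left(j,u \right)} = -7 + j + u^{2} + j u$ ($z{\left(j,u \right)} = -7 + \left(\left(u j + u u\right) + j\right) = -7 + \left(\left(j u + u^{2}\right) + j\right) = -7 + \left(\left(u^{2} + j u\right) + j\right) = -7 + \left(j + u^{2} + j u\right) = -7 + j + u^{2} + j u$)
$\frac{z{\left(52,22 \right)} + U{\left(-33 \right)}}{F + 2885} = \frac{\left(-7 + 52 + 22^{2} + 52 \cdot 22\right) + \sqrt{2} \sqrt{-33}}{3347 + 2885} = \frac{\left(-7 + 52 + 484 + 1144\right) + \sqrt{2} i \sqrt{33}}{6232} = \left(1673 + i \sqrt{66}\right) \frac{1}{6232} = \frac{1673}{6232} + \frac{i \sqrt{66}}{6232}$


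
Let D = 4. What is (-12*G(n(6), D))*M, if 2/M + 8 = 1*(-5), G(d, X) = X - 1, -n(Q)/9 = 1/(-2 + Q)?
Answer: 72/13 ≈ 5.5385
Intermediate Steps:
n(Q) = -9/(-2 + Q)
G(d, X) = -1 + X
M = -2/13 (M = 2/(-8 + 1*(-5)) = 2/(-8 - 5) = 2/(-13) = 2*(-1/13) = -2/13 ≈ -0.15385)
(-12*G(n(6), D))*M = -12*(-1 + 4)*(-2/13) = -12*3*(-2/13) = -36*(-2/13) = 72/13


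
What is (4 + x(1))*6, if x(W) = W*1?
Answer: 30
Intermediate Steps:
x(W) = W
(4 + x(1))*6 = (4 + 1)*6 = 5*6 = 30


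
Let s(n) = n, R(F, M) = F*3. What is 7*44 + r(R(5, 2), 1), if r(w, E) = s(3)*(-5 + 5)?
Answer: 308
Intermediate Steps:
R(F, M) = 3*F
r(w, E) = 0 (r(w, E) = 3*(-5 + 5) = 3*0 = 0)
7*44 + r(R(5, 2), 1) = 7*44 + 0 = 308 + 0 = 308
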